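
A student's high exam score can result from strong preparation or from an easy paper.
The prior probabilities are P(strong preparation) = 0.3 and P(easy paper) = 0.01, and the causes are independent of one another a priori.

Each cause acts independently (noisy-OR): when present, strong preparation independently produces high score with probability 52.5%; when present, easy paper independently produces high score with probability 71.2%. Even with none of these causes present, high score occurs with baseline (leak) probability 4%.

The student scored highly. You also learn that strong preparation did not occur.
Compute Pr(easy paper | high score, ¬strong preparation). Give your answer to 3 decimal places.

Pr(easy paper | high score, ¬strong preparation) ≈ 0.154

Under noisy-OR, P(high score | causes) = 1 − (1−0.04)·∏(1−qᵢ) over the active causes.
P(high score | ¬strong preparation) = 0.04·0.99 + 0.72352·0.01 = 0.039600 + 0.007235 = 0.046835
Restricting to configurations with easy paper present: 0.72352·0.01 = 0.007235.
So P(easy paper | high score, ¬strong preparation) = 0.007235/0.046835 ≈ 0.154.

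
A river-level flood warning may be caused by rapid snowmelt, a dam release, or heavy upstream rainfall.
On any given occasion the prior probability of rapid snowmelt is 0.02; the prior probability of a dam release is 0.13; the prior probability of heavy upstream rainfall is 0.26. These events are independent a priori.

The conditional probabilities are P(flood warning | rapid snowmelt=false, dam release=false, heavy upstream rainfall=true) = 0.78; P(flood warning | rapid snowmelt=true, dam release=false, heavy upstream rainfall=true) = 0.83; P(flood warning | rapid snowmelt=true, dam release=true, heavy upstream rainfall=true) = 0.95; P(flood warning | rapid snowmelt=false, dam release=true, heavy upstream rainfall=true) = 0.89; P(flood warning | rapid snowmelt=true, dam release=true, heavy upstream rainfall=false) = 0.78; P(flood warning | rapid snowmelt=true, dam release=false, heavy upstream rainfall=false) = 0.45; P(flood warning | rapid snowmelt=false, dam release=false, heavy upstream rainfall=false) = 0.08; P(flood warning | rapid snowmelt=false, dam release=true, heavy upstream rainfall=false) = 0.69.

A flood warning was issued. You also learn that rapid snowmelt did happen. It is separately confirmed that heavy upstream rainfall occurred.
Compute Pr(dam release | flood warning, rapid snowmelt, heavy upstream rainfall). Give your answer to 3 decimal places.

Pr(dam release | flood warning, rapid snowmelt, heavy upstream rainfall) ≈ 0.146

Weight on dam release=true, given the evidence: 0.95×0.13 = 0.123500
Denominator P(flood warning | rapid snowmelt, heavy upstream rainfall): 0.83×0.87 + 0.95×0.13 = 0.845600
Posterior = 0.123500 / 0.845600 ≈ 0.146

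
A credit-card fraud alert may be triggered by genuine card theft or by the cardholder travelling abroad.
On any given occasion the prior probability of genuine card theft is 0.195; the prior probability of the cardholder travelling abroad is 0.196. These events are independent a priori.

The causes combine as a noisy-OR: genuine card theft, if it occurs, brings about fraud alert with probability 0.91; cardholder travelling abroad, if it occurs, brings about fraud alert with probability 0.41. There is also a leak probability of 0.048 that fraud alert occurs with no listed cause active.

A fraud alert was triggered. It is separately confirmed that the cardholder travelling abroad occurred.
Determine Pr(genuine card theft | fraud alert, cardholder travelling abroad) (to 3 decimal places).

Pr(genuine card theft | fraud alert, cardholder travelling abroad) ≈ 0.344

Under noisy-OR, P(fraud alert | causes) = 1 − (1−0.048)·∏(1−qᵢ) over the active causes.
Weight on genuine card theft=true, given the evidence: 0.949449*0.195 = 0.185143
Denominator P(fraud alert | cardholder travelling abroad): 0.43832*0.805 + 0.949449*0.195 = 0.537991
Posterior = 0.185143 / 0.537991 ≈ 0.344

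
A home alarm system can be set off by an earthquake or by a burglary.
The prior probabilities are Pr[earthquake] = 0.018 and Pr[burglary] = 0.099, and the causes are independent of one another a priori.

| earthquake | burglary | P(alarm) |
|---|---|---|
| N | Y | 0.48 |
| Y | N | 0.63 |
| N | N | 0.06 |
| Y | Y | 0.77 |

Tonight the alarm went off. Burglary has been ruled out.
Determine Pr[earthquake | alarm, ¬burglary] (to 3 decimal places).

Pr[earthquake | alarm, ¬burglary] ≈ 0.161

Weight on earthquake=true, given the evidence: 0.63·0.018 = 0.011340
Denominator P(alarm | ¬burglary): 0.06·0.982 + 0.63·0.018 = 0.070260
P(earthquake | alarm, ¬burglary) = 0.011340/0.070260 ≈ 0.161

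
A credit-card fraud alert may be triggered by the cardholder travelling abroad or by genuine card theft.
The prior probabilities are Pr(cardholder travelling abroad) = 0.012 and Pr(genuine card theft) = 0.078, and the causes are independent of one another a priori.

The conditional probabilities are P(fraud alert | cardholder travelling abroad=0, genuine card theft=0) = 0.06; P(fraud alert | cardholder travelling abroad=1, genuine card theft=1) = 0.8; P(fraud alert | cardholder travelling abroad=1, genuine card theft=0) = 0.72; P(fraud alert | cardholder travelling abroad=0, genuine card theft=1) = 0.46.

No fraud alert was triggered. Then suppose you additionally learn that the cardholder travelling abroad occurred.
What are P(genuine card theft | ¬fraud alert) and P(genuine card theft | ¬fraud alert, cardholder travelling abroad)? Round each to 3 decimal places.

P(¬fraud alert) = 0.94·0.988·0.922 + 0.54·0.988·0.078 + 0.28·0.012·0.922 + 0.2·0.012·0.078 = 0.856280 + 0.041615 + 0.003098 + 0.000187 = 0.901180
Restricting to configurations with genuine card theft present: 0.041615 + 0.000187 = 0.041802.
Hence the posterior is 0.041802/0.901180 ≈ 0.046.

With the extra evidence:
Numerator (weight on configurations with genuine card theft): 0.2·0.078 = 0.015600
Normalizer over all consistent configurations: 0.28·0.922 + 0.2·0.078 = 0.273760
P(genuine card theft | ¬fraud alert, cardholder travelling abroad) = 0.015600/0.273760 ≈ 0.057

P(genuine card theft | ¬fraud alert) ≈ 0.046; P(genuine card theft | ¬fraud alert, cardholder travelling abroad) ≈ 0.057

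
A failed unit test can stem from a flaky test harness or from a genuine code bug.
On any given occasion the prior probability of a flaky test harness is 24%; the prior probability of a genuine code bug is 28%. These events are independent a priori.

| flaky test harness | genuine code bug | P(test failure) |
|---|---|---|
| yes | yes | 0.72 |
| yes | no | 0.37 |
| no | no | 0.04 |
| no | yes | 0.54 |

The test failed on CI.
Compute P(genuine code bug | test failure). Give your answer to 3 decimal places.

P(genuine code bug | test failure) ≈ 0.655

By total probability over the 4 (flaky test harness, genuine code bug) configurations:
  P(test failure) = 0.04×0.76×0.72 + 0.54×0.76×0.28 + 0.37×0.24×0.72 + 0.72×0.24×0.28
        = 0.021888 + 0.114912 + 0.063936 + 0.048384 = 0.249120
Keeping only the genuine code bug-present terms gives 0.163296, so
  P(genuine code bug | test failure) = 0.163296 / 0.249120 ≈ 0.655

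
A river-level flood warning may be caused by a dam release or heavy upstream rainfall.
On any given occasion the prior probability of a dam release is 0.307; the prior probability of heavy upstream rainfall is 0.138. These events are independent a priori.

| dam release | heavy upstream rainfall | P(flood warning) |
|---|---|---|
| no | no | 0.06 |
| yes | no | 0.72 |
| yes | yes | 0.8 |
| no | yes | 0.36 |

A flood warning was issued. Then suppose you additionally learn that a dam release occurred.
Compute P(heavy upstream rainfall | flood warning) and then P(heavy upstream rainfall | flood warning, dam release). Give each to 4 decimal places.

P(heavy upstream rainfall | flood warning) ≈ 0.2318; P(heavy upstream rainfall | flood warning, dam release) ≈ 0.1510

By total probability over the 4 (dam release, heavy upstream rainfall) configurations:
  P(flood warning) = 0.06·0.693·0.862 + 0.36·0.693·0.138 + 0.72·0.307·0.862 + 0.8·0.307·0.138
        = 0.035842 + 0.034428 + 0.190536 + 0.033893 = 0.294699
Keeping only the heavy upstream rainfall-present terms gives 0.068321, so
  P(heavy upstream rainfall | flood warning) = 0.068321 / 0.294699 ≈ 0.2318

Now also conditioning on dam release=true:
By total probability over both values of heavy upstream rainfall:
  P(flood warning | dam release) = 0.72·0.862 + 0.8·0.138
        = 0.620640 + 0.110400 = 0.731040
The terms with heavy upstream rainfall present sum to 0.110400, so
  P(heavy upstream rainfall | flood warning, dam release) = 0.110400 / 0.731040 ≈ 0.1510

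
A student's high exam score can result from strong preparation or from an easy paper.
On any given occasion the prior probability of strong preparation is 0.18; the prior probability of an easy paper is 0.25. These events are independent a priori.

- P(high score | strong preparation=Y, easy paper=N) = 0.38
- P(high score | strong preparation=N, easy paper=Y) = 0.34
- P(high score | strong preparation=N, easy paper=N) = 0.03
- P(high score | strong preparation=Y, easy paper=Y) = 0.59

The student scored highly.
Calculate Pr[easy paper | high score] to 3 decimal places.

Pr[easy paper | high score] ≈ 0.580

Sum P(high score|·) weighted by the priors over the 4 (strong preparation, easy paper) configurations:
  P(high score) = 0.03×0.82×0.75 + 0.34×0.82×0.25 + 0.38×0.18×0.75 + 0.59×0.18×0.25
        = 0.018450 + 0.069700 + 0.051300 + 0.026550 = 0.166000
Keeping only the easy paper-present terms gives 0.096250, so
  P(easy paper | high score) = 0.096250 / 0.166000 ≈ 0.580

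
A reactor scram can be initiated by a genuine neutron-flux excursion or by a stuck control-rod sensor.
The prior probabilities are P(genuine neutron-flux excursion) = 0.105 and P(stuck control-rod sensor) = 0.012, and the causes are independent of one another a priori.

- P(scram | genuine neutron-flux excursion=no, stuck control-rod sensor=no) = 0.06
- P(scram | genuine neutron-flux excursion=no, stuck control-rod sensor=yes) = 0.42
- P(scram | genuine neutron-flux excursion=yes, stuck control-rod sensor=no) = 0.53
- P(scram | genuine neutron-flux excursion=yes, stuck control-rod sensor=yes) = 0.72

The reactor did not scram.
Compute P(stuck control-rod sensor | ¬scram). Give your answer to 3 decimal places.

P(stuck control-rod sensor | ¬scram) ≈ 0.007

For the numerator, keep only stuck control-rod sensor=true terms: 0.006229 + 0.000353 = 0.006582
Denominator P(¬scram): 0.94·0.895·0.988 + 0.58·0.895·0.012 + 0.47·0.105·0.988 + 0.28·0.105·0.012 = 0.886544
P(stuck control-rod sensor | ¬scram) = 0.006582/0.886544 ≈ 0.007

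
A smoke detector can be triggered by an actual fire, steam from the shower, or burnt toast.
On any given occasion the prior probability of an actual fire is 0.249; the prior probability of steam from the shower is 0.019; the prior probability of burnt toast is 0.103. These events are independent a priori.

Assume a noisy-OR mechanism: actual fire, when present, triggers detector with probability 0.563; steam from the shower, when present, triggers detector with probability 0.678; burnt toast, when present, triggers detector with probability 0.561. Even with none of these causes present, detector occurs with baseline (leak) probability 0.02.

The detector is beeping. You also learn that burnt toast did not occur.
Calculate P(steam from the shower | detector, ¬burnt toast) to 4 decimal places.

Under noisy-OR, P(detector | causes) = 1 − (1−0.02)·∏(1−qᵢ) over the active causes.
P(detector | ¬burnt toast) = 0.02×0.751×0.981 + 0.68444×0.751×0.019 + 0.57174×0.249×0.981 + 0.8621×0.249×0.019 = 0.014735 + 0.009766 + 0.139658 + 0.004079 = 0.168238
Restricting to configurations with steam from the shower present: 0.009766 + 0.004079 = 0.013845.
Hence the posterior is 0.013845/0.168238 ≈ 0.0823.

P(steam from the shower | detector, ¬burnt toast) ≈ 0.0823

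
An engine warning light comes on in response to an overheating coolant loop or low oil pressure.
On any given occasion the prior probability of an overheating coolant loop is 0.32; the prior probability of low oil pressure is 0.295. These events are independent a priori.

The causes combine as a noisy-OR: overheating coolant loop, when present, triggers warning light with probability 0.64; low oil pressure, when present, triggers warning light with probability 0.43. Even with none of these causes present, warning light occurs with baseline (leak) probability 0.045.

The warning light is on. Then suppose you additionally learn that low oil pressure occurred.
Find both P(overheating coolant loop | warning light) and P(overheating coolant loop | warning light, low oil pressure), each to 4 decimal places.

P(overheating coolant loop | warning light) ≈ 0.6647; P(overheating coolant loop | warning light, low oil pressure) ≈ 0.4537

Under noisy-OR, P(warning light | causes) = 1 − (1−0.045)·∏(1−qᵢ) over the active causes.
Sum P(warning light|·) weighted by the priors over the 4 (overheating coolant loop, low oil pressure) configurations:
  P(warning light) = 0.045×0.68×0.705 + 0.45565×0.68×0.295 + 0.6562×0.32×0.705 + 0.804034×0.32×0.295
        = 0.021573 + 0.091403 + 0.148039 + 0.075901 = 0.336916
Configurations with overheating coolant loop contribute 0.223940, so
  P(overheating coolant loop | warning light) = 0.223940 / 0.336916 ≈ 0.6647

Now condition on the additional information:
By total probability over both values of overheating coolant loop:
  P(warning light | low oil pressure) = 0.45565×0.68 + 0.804034×0.32
        = 0.309842 + 0.257291 = 0.567133
Keeping only the overheating coolant loop-present terms gives 0.257291, so
  P(overheating coolant loop | warning light, low oil pressure) = 0.257291 / 0.567133 ≈ 0.4537
The drop from 0.6647 to 0.4537 is the explaining-away (discounting) effect.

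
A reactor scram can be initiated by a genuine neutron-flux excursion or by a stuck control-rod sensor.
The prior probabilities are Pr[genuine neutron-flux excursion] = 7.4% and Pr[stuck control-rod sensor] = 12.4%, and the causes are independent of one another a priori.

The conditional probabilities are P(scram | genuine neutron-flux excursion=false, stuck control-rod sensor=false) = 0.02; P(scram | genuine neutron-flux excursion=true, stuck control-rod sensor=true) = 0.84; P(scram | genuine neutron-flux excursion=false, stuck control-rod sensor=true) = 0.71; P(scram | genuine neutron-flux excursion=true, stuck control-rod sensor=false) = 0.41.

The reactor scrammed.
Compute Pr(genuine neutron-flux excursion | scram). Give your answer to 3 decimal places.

Pr(genuine neutron-flux excursion | scram) ≈ 0.260

Numerator (weight on configurations with genuine neutron-flux excursion): 0.026578 + 0.007708 = 0.034286
The normalizing constant is 0.02*0.926*0.876 + 0.71*0.926*0.124 + 0.41*0.074*0.876 + 0.84*0.074*0.124 = 0.132035
Posterior = 0.034286 / 0.132035 ≈ 0.260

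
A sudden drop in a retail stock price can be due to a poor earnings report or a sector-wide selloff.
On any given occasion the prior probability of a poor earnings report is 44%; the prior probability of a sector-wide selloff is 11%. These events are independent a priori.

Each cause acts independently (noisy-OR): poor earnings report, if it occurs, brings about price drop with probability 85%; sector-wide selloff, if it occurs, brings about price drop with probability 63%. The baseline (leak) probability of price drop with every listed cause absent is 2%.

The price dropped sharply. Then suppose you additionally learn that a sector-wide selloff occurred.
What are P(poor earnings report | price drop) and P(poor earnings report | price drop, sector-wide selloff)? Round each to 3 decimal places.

P(poor earnings report | price drop) ≈ 0.885; P(poor earnings report | price drop, sector-wide selloff) ≈ 0.538

Under noisy-OR, P(price drop | causes) = 1 − (1−0.02)·∏(1−qᵢ) over the active causes.
P(price drop) = 0.02*0.56*0.89 + 0.6374*0.56*0.11 + 0.853*0.44*0.89 + 0.94561*0.44*0.11 = 0.009968 + 0.039264 + 0.334035 + 0.045768 = 0.429035
The poor earnings report-present share is 0.334035 + 0.045768 = 0.379803.
Hence the posterior is 0.379803/0.429035 ≈ 0.885.

Now also conditioning on sector-wide selloff=true:
P(price drop | sector-wide selloff) = 0.6374*0.56 + 0.94561*0.44 = 0.356944 + 0.416068 = 0.773012
The poor earnings report-present share is 0.94561*0.44 = 0.416068.
P(poor earnings report | price drop, sector-wide selloff) = 0.416068 / 0.773012 ≈ 0.538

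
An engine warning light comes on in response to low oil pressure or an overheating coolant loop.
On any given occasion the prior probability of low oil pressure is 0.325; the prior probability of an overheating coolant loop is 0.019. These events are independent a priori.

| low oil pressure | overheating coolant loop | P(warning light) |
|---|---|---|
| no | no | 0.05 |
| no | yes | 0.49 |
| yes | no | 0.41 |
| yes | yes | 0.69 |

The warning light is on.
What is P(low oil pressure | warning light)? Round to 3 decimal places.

For the numerator, keep only low oil pressure=true terms: 0.130718 + 0.004261 = 0.134979
Denominator P(warning light): 0.05·0.675·0.981 + 0.49·0.675·0.019 + 0.41·0.325·0.981 + 0.69·0.325·0.019 = 0.174372
P(low oil pressure | warning light) = 0.134979/0.174372 ≈ 0.774

P(low oil pressure | warning light) ≈ 0.774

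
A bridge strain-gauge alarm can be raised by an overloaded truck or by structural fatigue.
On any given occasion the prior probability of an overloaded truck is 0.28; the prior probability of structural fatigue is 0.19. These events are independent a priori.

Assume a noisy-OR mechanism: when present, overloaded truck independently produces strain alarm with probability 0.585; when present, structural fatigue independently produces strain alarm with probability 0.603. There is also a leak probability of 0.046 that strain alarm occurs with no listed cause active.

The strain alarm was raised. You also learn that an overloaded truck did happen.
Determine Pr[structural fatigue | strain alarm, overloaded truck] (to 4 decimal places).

Pr[structural fatigue | strain alarm, overloaded truck] ≈ 0.2466

Under noisy-OR, P(strain alarm | causes) = 1 − (1−0.046)·∏(1−qᵢ) over the active causes.
Weight on structural fatigue=true, given the evidence: 0.842824×0.19 = 0.160137
Normalizer over all consistent configurations: 0.60409×0.81 + 0.842824×0.19 = 0.649450
P(structural fatigue | strain alarm, overloaded truck) = 0.160137/0.649450 ≈ 0.2466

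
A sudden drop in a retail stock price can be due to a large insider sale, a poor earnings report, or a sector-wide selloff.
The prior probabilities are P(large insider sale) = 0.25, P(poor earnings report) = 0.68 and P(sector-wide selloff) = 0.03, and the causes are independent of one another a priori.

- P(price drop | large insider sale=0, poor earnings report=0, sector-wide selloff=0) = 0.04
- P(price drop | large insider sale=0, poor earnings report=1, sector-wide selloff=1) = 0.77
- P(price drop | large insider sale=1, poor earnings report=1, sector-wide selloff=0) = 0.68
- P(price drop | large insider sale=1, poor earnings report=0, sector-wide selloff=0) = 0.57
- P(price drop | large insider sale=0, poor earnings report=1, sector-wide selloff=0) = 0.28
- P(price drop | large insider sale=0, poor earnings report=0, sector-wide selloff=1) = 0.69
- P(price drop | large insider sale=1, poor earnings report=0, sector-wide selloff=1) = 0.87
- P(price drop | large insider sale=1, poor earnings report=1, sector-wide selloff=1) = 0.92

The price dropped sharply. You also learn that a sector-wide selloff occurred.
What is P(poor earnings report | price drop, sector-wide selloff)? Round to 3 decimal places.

Numerator (weight on configurations with poor earnings report): 0.392700 + 0.156400 = 0.549100
Normalizer over all consistent configurations: 0.69×0.75×0.32 + 0.77×0.75×0.68 + 0.87×0.25×0.32 + 0.92×0.25×0.68 = 0.784300
P(poor earnings report | price drop, sector-wide selloff) = 0.549100/0.784300 ≈ 0.700

P(poor earnings report | price drop, sector-wide selloff) ≈ 0.700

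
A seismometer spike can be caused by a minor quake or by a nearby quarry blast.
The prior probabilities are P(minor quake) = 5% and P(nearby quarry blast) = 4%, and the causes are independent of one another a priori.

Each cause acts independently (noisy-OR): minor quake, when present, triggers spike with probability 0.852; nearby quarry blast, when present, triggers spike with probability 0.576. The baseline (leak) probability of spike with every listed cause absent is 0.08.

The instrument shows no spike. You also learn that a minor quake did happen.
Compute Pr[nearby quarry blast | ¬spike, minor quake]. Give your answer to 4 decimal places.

Under noisy-OR, P(spike | causes) = 1 − (1−0.08)·∏(1−qᵢ) over the active causes.
P(¬spike | minor quake) = 0.13616×0.96 + 0.057732×0.04 = 0.130714 + 0.002309 = 0.133023
Of this, 0.002309 comes from 0.057732×0.04 (the nearby quarry blast=true cases).
P(nearby quarry blast | ¬spike, minor quake) = 0.002309 / 0.133023 ≈ 0.0174

Pr[nearby quarry blast | ¬spike, minor quake] ≈ 0.0174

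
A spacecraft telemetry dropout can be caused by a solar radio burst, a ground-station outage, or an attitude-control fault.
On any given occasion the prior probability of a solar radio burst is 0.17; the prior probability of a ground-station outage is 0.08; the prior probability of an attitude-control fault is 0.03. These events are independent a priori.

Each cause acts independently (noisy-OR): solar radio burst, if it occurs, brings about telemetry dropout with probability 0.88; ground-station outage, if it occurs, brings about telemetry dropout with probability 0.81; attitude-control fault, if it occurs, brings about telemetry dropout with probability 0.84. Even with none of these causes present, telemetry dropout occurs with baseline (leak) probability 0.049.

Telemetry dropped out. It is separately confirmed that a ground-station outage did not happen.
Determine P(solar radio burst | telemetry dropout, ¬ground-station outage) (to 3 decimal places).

Under noisy-OR, P(telemetry dropout | causes) = 1 − (1−0.049)·∏(1−qᵢ) over the active causes.
Numerator (weight on configurations with solar radio burst): 0.146082 + 0.005007 = 0.151089
Normalizer over all consistent configurations: 0.049×0.83×0.97 + 0.84784×0.83×0.03 + 0.88588×0.17×0.97 + 0.981741×0.17×0.03 = 0.211650
P(solar radio burst | telemetry dropout, ¬ground-station outage) = 0.151089/0.211650 ≈ 0.714

P(solar radio burst | telemetry dropout, ¬ground-station outage) ≈ 0.714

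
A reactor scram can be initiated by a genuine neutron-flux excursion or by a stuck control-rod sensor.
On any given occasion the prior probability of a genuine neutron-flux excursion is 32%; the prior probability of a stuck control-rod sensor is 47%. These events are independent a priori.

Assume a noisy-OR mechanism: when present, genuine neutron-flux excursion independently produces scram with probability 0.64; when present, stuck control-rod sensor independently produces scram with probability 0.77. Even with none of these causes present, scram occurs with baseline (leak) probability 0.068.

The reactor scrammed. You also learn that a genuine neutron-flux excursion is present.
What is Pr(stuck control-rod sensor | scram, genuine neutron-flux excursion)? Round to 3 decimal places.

Under noisy-OR, P(scram | causes) = 1 − (1−0.068)·∏(1−qᵢ) over the active causes.
P(scram | genuine neutron-flux excursion) = 0.66448·0.53 + 0.92283·0.47 = 0.352174 + 0.433730 = 0.785904
The stuck control-rod sensor-present share is 0.92283·0.47 = 0.433730.
P(stuck control-rod sensor | scram, genuine neutron-flux excursion) = 0.433730 / 0.785904 ≈ 0.552

Pr(stuck control-rod sensor | scram, genuine neutron-flux excursion) ≈ 0.552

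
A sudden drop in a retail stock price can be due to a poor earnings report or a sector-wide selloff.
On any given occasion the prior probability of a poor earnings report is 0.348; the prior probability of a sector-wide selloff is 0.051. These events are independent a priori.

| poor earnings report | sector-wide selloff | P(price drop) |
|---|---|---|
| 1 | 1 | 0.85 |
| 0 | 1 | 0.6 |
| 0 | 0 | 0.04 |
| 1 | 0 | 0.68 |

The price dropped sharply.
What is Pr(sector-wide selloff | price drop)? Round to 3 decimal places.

Enumerate the 4 (poor earnings report, sector-wide selloff) configurations and weight by the priors:
  P(price drop) = 0.04×0.652×0.949 + 0.6×0.652×0.051 + 0.68×0.348×0.949 + 0.85×0.348×0.051
        = 0.024750 + 0.019951 + 0.224571 + 0.015086 = 0.284358
Configurations with sector-wide selloff contribute 0.035037, so
  P(sector-wide selloff | price drop) = 0.035037 / 0.284358 ≈ 0.123

Pr(sector-wide selloff | price drop) ≈ 0.123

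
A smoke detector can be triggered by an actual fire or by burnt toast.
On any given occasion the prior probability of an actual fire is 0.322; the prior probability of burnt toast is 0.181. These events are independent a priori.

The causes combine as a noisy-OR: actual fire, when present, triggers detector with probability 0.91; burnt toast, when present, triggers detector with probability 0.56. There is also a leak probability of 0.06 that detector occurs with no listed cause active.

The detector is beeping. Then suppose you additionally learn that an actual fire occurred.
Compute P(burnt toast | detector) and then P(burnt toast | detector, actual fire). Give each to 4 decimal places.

P(burnt toast | detector) ≈ 0.3180; P(burnt toast | detector, actual fire) ≈ 0.1886

Under noisy-OR, P(detector | causes) = 1 − (1−0.06)·∏(1−qᵢ) over the active causes.
P(detector) = 0.06·0.678·0.819 + 0.5864·0.678·0.181 + 0.9154·0.322·0.819 + 0.962776·0.322·0.181 = 0.033317 + 0.071962 + 0.241407 + 0.056113 = 0.402799
The burnt toast-present share is 0.071962 + 0.056113 = 0.128075.
P(burnt toast | detector) = 0.128075 / 0.402799 ≈ 0.3180

Now condition on the additional information:
Numerator (weight on configurations with burnt toast): 0.962776×0.181 = 0.174262
Denominator P(detector | actual fire): 0.9154×0.819 + 0.962776×0.181 = 0.923975
Posterior = 0.174262 / 0.923975 ≈ 0.1886
Conditioning on actual fire lowers the posterior on burnt toast: the classic explaining-away effect in a common-effect structure.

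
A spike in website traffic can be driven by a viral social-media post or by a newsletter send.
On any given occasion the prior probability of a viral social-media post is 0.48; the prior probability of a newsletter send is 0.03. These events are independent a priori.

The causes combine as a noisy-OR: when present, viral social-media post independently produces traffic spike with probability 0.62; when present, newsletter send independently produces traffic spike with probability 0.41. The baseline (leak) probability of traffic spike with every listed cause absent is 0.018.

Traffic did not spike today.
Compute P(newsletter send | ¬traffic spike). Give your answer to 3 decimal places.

Under noisy-OR, P(traffic spike | causes) = 1 − (1−0.018)·∏(1−qᵢ) over the active causes.
P(¬traffic spike) = 0.982×0.52×0.97 + 0.57938×0.52×0.03 + 0.37316×0.48×0.97 + 0.220164×0.48×0.03 = 0.495321 + 0.009038 + 0.173743 + 0.003170 = 0.681272
Restricting to configurations with newsletter send present: 0.009038 + 0.003170 = 0.012208.
Hence the posterior is 0.012208/0.681272 ≈ 0.018.

P(newsletter send | ¬traffic spike) ≈ 0.018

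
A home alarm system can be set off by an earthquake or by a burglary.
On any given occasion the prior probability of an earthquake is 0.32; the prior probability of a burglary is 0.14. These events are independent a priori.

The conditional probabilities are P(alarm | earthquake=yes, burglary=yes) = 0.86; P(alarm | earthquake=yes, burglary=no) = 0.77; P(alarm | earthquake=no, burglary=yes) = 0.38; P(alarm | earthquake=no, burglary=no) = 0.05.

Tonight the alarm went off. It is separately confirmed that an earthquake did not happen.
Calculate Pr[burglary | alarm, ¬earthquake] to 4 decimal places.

For the numerator, keep only burglary=true terms: 0.38×0.14 = 0.053200
Normalizer over all consistent configurations: 0.05×0.86 + 0.38×0.14 = 0.096200
Posterior = 0.053200 / 0.096200 ≈ 0.5530

Pr[burglary | alarm, ¬earthquake] ≈ 0.5530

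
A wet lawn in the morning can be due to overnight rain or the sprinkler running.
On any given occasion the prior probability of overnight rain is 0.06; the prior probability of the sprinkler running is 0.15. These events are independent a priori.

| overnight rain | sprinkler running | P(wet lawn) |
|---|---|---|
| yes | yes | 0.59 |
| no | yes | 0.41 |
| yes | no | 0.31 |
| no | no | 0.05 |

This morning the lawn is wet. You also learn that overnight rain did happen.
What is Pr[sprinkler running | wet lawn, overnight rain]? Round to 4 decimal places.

Pr[sprinkler running | wet lawn, overnight rain] ≈ 0.2514

For the numerator, keep only sprinkler running=true terms: 0.59*0.15 = 0.088500
Normalizer over all consistent configurations: 0.31*0.85 + 0.59*0.15 = 0.352000
P(sprinkler running | wet lawn, overnight rain) = 0.088500/0.352000 ≈ 0.2514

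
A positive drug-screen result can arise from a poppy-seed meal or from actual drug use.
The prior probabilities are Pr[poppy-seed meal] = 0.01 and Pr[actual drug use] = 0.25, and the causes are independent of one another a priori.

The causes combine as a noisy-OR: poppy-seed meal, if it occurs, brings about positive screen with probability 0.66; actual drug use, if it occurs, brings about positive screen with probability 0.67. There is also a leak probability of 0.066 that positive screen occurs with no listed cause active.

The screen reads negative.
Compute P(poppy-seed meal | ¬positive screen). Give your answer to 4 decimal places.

Under noisy-OR, P(positive screen | causes) = 1 − (1−0.066)·∏(1−qᵢ) over the active causes.
Enumerate the 4 (poppy-seed meal, actual drug use) configurations and weight by the priors:
  P(¬positive screen) = 0.934·0.99·0.75 + 0.30822·0.99·0.25 + 0.31756·0.01·0.75 + 0.104795·0.01·0.25
        = 0.693495 + 0.076284 + 0.002382 + 0.000262 = 0.772423
The terms with poppy-seed meal present sum to 0.002644, so
  P(poppy-seed meal | ¬positive screen) = 0.002644 / 0.772423 ≈ 0.0034

P(poppy-seed meal | ¬positive screen) ≈ 0.0034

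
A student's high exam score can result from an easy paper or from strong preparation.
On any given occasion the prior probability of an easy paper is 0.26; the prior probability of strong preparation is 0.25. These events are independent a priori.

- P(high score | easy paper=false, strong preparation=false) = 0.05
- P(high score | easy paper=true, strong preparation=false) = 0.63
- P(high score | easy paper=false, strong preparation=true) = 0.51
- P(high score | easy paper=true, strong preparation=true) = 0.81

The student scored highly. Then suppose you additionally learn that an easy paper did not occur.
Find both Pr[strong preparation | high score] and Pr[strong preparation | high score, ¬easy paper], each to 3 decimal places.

For the numerator, keep only strong preparation=true terms: 0.094350 + 0.052650 = 0.147000
The normalizing constant is 0.05×0.74×0.75 + 0.51×0.74×0.25 + 0.63×0.26×0.75 + 0.81×0.26×0.25 = 0.297600
P(strong preparation | high score) = 0.147000/0.297600 ≈ 0.494

With the extra evidence:
By total probability over both values of strong preparation:
  P(high score | ¬easy paper) = 0.05·0.75 + 0.51·0.25
        = 0.037500 + 0.127500 = 0.165000
Configurations with strong preparation contribute 0.127500, so
  P(strong preparation | high score, ¬easy paper) = 0.127500 / 0.165000 ≈ 0.773
With easy paper excluded, strong preparation must carry more of the explanatory weight for the high score.

Pr[strong preparation | high score] ≈ 0.494; Pr[strong preparation | high score, ¬easy paper] ≈ 0.773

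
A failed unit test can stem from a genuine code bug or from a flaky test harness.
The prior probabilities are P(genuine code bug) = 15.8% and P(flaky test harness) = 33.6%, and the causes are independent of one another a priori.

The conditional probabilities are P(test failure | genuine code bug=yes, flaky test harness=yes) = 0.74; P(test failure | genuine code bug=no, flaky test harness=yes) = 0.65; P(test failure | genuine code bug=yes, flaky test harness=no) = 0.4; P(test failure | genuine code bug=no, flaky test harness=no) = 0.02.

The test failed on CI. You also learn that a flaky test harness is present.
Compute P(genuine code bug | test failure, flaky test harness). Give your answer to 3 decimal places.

P(genuine code bug | test failure, flaky test harness) ≈ 0.176

P(test failure | flaky test harness) = 0.65×0.842 + 0.74×0.158 = 0.547300 + 0.116920 = 0.664220
The genuine code bug-present share is 0.74×0.158 = 0.116920.
So P(genuine code bug | test failure, flaky test harness) = 0.116920/0.664220 ≈ 0.176.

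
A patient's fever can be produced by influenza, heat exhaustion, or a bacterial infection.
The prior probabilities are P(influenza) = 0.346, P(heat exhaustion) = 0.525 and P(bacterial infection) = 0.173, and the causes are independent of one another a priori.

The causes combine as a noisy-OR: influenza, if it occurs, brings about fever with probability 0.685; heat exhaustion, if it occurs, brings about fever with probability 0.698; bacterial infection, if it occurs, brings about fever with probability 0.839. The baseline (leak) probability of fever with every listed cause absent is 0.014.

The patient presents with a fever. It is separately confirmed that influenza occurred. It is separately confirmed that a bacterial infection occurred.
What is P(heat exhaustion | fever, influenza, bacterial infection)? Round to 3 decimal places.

P(heat exhaustion | fever, influenza, bacterial infection) ≈ 0.534

Under noisy-OR, P(fever | causes) = 1 − (1−0.014)·∏(1−qᵢ) over the active causes.
P(fever | influenza, bacterial infection) = 0.949995×0.475 + 0.984898×0.525 = 0.451248 + 0.517071 = 0.968319
Restricting to configurations with heat exhaustion present: 0.984898×0.525 = 0.517071.
So P(heat exhaustion | fever, influenza, bacterial infection) = 0.517071/0.968319 ≈ 0.534.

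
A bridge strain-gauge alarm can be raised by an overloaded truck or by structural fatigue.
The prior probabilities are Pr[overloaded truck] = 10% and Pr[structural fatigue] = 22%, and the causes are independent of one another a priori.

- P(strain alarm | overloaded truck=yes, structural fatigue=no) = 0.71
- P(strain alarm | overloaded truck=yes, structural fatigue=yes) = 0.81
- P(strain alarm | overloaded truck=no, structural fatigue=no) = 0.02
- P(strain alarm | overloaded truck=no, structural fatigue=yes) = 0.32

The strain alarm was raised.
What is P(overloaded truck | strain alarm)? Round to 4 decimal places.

For the numerator, keep only overloaded truck=true terms: 0.055380 + 0.017820 = 0.073200
Denominator P(strain alarm): 0.02*0.9*0.78 + 0.32*0.9*0.22 + 0.71*0.1*0.78 + 0.81*0.1*0.22 = 0.150600
P(overloaded truck | strain alarm) = 0.073200/0.150600 ≈ 0.4861

P(overloaded truck | strain alarm) ≈ 0.4861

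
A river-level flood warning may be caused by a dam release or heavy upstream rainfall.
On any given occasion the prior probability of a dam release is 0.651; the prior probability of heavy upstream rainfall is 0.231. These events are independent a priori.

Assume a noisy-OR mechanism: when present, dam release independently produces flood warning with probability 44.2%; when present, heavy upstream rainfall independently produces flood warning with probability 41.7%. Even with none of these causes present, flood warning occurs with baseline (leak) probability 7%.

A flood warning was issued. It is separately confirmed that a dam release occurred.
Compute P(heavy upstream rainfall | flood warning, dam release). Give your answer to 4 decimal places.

P(heavy upstream rainfall | flood warning, dam release) ≈ 0.3034

Under noisy-OR, P(flood warning | causes) = 1 − (1−0.07)·∏(1−qᵢ) over the active causes.
For the numerator, keep only heavy upstream rainfall=true terms: 0.697458·0.231 = 0.161113
Denominator P(flood warning | dam release): 0.48106·0.769 + 0.697458·0.231 = 0.531048
Posterior = 0.161113 / 0.531048 ≈ 0.3034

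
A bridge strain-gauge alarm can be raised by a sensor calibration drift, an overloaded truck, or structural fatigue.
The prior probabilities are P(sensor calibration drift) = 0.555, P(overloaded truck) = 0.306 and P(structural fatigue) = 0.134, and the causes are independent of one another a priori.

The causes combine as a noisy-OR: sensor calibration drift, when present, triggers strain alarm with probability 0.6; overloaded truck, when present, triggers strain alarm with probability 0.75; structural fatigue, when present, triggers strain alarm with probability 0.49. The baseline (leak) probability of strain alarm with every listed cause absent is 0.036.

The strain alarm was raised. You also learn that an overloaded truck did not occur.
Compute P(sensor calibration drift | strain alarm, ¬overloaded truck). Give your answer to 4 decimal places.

P(sensor calibration drift | strain alarm, ¬overloaded truck) ≈ 0.8893

Under noisy-OR, P(strain alarm | causes) = 1 − (1−0.036)·∏(1−qᵢ) over the active causes.
Weight on sensor calibration drift=true, given the evidence: 0.295299 + 0.059745 = 0.355044
Denominator P(strain alarm | ¬overloaded truck): 0.036*0.445*0.866 + 0.50836*0.445*0.134 + 0.6144*0.555*0.866 + 0.803344*0.555*0.134 = 0.399231
P(sensor calibration drift | strain alarm, ¬overloaded truck) = 0.355044/0.399231 ≈ 0.8893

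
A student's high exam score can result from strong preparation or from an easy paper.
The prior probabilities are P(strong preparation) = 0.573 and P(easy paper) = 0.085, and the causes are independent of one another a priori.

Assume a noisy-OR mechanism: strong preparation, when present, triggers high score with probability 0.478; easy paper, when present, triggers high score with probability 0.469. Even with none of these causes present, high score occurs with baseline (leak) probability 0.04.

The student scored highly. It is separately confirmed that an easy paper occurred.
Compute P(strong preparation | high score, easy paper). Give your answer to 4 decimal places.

Under noisy-OR, P(high score | causes) = 1 − (1−0.04)·∏(1−qᵢ) over the active causes.
P(high score | easy paper) = 0.49024×0.427 + 0.733905×0.573 = 0.209332 + 0.420528 = 0.629860
Restricting to configurations with strong preparation present: 0.733905×0.573 = 0.420528.
P(strong preparation | high score, easy paper) = 0.420528 / 0.629860 ≈ 0.6677

P(strong preparation | high score, easy paper) ≈ 0.6677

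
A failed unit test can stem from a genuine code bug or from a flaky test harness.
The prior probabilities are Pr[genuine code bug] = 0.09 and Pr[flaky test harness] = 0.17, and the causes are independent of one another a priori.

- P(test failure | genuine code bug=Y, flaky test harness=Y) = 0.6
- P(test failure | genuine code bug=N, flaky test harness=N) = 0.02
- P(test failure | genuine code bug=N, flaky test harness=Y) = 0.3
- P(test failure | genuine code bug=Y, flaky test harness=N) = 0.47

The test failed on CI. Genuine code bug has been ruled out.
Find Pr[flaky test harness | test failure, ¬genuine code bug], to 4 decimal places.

P(test failure | ¬genuine code bug) = 0.02×0.83 + 0.3×0.17 = 0.016600 + 0.051000 = 0.067600
Of this, 0.051000 comes from 0.3×0.17 (the flaky test harness=true cases).
P(flaky test harness | test failure, ¬genuine code bug) = 0.051000 / 0.067600 ≈ 0.7544

Pr[flaky test harness | test failure, ¬genuine code bug] ≈ 0.7544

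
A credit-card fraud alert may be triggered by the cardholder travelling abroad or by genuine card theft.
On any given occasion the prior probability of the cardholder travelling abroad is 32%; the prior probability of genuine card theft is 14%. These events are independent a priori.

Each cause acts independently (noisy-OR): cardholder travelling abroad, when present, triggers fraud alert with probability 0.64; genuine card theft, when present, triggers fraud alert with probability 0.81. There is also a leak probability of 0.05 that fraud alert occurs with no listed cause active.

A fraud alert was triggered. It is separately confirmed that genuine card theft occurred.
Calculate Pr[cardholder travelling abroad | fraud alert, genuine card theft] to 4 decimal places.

Under noisy-OR, P(fraud alert | causes) = 1 − (1−0.05)·∏(1−qᵢ) over the active causes.
Numerator (weight on configurations with cardholder travelling abroad): 0.93502*0.32 = 0.299206
Normalizer over all consistent configurations: 0.8195*0.68 + 0.93502*0.32 = 0.856466
Posterior = 0.299206 / 0.856466 ≈ 0.3493

Pr[cardholder travelling abroad | fraud alert, genuine card theft] ≈ 0.3493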